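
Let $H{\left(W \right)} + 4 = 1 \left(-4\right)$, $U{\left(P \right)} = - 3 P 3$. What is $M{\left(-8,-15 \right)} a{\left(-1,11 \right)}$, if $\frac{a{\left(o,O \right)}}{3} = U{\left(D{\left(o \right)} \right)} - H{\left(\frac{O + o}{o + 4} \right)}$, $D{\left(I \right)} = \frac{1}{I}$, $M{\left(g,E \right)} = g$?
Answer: $-408$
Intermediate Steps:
$U{\left(P \right)} = - 9 P$
$H{\left(W \right)} = -8$ ($H{\left(W \right)} = -4 + 1 \left(-4\right) = -4 - 4 = -8$)
$a{\left(o,O \right)} = 24 - \frac{27}{o}$ ($a{\left(o,O \right)} = 3 \left(- \frac{9}{o} - -8\right) = 3 \left(- \frac{9}{o} + 8\right) = 3 \left(8 - \frac{9}{o}\right) = 24 - \frac{27}{o}$)
$M{\left(-8,-15 \right)} a{\left(-1,11 \right)} = - 8 \left(24 - \frac{27}{-1}\right) = - 8 \left(24 - -27\right) = - 8 \left(24 + 27\right) = \left(-8\right) 51 = -408$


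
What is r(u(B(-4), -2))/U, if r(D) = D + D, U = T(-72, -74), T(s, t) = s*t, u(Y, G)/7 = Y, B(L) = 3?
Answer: 7/888 ≈ 0.0078829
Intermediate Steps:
u(Y, G) = 7*Y
U = 5328 (U = -72*(-74) = 5328)
r(D) = 2*D
r(u(B(-4), -2))/U = (2*(7*3))/5328 = (2*21)*(1/5328) = 42*(1/5328) = 7/888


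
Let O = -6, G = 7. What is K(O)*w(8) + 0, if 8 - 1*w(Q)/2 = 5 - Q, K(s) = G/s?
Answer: -77/3 ≈ -25.667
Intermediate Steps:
K(s) = 7/s
w(Q) = 6 + 2*Q (w(Q) = 16 - 2*(5 - Q) = 16 + (-10 + 2*Q) = 6 + 2*Q)
K(O)*w(8) + 0 = (7/(-6))*(6 + 2*8) + 0 = (7*(-⅙))*(6 + 16) + 0 = -7/6*22 + 0 = -77/3 + 0 = -77/3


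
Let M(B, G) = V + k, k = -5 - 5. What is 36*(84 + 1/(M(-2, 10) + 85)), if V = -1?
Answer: 111906/37 ≈ 3024.5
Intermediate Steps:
k = -10
M(B, G) = -11 (M(B, G) = -1 - 10 = -11)
36*(84 + 1/(M(-2, 10) + 85)) = 36*(84 + 1/(-11 + 85)) = 36*(84 + 1/74) = 36*(6217/74) = 111906/37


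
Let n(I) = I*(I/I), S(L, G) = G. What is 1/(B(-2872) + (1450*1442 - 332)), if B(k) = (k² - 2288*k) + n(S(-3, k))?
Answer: 1/16907216 ≈ 5.9146e-8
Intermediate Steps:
n(I) = I (n(I) = I*1 = I)
B(k) = k² - 2287*k (B(k) = (k² - 2288*k) + k = k² - 2287*k)
1/(B(-2872) + (1450*1442 - 332)) = 1/(-2872*(-2287 - 2872) + (1450*1442 - 332)) = 1/(-2872*(-5159) + (2090900 - 332)) = 1/(14816648 + 2090568) = 1/16907216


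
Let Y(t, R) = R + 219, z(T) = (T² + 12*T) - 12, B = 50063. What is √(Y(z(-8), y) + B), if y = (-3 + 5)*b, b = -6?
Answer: √50270 ≈ 224.21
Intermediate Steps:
y = -12 (y = (-3 + 5)*(-6) = 2*(-6) = -12)
z(T) = -12 + T² + 12*T
Y(t, R) = 219 + R
√(Y(z(-8), y) + B) = √((219 - 12) + 50063) = √(207 + 50063) = √50270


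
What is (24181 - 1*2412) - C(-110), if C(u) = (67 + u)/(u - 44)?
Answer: 3352383/154 ≈ 21769.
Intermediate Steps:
C(u) = (67 + u)/(-44 + u)
(24181 - 1*2412) - C(-110) = (24181 - 1*2412) - (67 - 110)/(-44 - 110) = (24181 - 2412) - (-43)/(-154) = 21769 - (-1)*(-43)/154 = 21769 - 1*43/154 = 21769 - 43/154 = 3352383/154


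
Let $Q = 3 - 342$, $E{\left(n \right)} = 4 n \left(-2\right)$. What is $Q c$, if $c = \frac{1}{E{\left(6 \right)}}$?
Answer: $\frac{113}{16} \approx 7.0625$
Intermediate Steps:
$E{\left(n \right)} = - 8 n$
$c = - \frac{1}{48}$ ($c = \frac{1}{\left(-8\right) 6} = \frac{1}{-48} = - \frac{1}{48} \approx -0.020833$)
$Q = -339$ ($Q = 3 - 342 = -339$)
$Q c = \left(-339\right) \left(- \frac{1}{48}\right) = \frac{113}{16}$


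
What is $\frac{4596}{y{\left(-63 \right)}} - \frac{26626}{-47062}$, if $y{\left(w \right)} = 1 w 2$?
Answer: $- \frac{17745173}{494151} \approx -35.91$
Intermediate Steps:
$y{\left(w \right)} = 2 w$ ($y{\left(w \right)} = w 2 = 2 w$)
$\frac{4596}{y{\left(-63 \right)}} - \frac{26626}{-47062} = \frac{4596}{2 \left(-63\right)} - \frac{26626}{-47062} = \frac{4596}{-126} - - \frac{13313}{23531} = 4596 \left(- \frac{1}{126}\right) + \frac{13313}{23531} = - \frac{766}{21} + \frac{13313}{23531} = - \frac{17745173}{494151}$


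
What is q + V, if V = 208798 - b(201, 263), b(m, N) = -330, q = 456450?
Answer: 665578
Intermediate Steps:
V = 209128 (V = 208798 - 1*(-330) = 208798 + 330 = 209128)
q + V = 456450 + 209128 = 665578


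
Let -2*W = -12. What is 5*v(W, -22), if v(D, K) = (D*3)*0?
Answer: 0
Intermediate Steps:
W = 6 (W = -½*(-12) = 6)
v(D, K) = 0 (v(D, K) = (3*D)*0 = 0)
5*v(W, -22) = 5*0 = 0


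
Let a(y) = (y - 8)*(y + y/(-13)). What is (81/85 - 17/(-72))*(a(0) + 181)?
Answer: 1317137/6120 ≈ 215.22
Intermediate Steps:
a(y) = 12*y*(-8 + y)/13 (a(y) = (-8 + y)*(y + y*(-1/13)) = (-8 + y)*(y - y/13) = (-8 + y)*(12*y/13) = 12*y*(-8 + y)/13)
(81/85 - 17/(-72))*(a(0) + 181) = (81/85 - 17/(-72))*((12/13)*0*(-8 + 0) + 181) = (81*(1/85) - 17*(-1/72))*((12/13)*0*(-8) + 181) = (81/85 + 17/72)*(0 + 181) = (7277/6120)*181 = 1317137/6120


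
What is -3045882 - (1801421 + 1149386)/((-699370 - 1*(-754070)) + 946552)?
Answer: -3049698395071/1001252 ≈ -3.0459e+6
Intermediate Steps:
-3045882 - (1801421 + 1149386)/((-699370 - 1*(-754070)) + 946552) = -3045882 - 2950807/((-699370 + 754070) + 946552) = -3045882 - 2950807/(54700 + 946552) = -3045882 - 2950807/1001252 = -3049698395071/1001252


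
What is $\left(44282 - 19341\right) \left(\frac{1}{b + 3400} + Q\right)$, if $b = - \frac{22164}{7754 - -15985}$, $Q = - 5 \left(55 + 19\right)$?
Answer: $- \frac{248208156235907}{26896812} \approx -9.2282 \cdot 10^{6}$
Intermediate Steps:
$Q = -370$ ($Q = \left(-5\right) 74 = -370$)
$b = - \frac{7388}{7913}$ ($b = - \frac{22164}{7754 + 15985} = - \frac{22164}{23739} = \left(-22164\right) \frac{1}{23739} = - \frac{7388}{7913} \approx -0.93365$)
$\left(44282 - 19341\right) \left(\frac{1}{b + 3400} + Q\right) = \left(44282 - 19341\right) \left(\frac{1}{- \frac{7388}{7913} + 3400} - 370\right) = 24941 \left(\frac{1}{\frac{26896812}{7913}} - 370\right) = 24941 \left(\frac{7913}{26896812} - 370\right) = 24941 \left(- \frac{9951812527}{26896812}\right) = - \frac{248208156235907}{26896812}$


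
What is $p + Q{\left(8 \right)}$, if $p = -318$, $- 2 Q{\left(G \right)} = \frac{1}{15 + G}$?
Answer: $- \frac{14629}{46} \approx -318.02$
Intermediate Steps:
$Q{\left(G \right)} = - \frac{1}{2 \left(15 + G\right)}$
$p + Q{\left(8 \right)} = -318 - \frac{1}{30 + 2 \cdot 8} = -318 - \frac{1}{30 + 16} = -318 - \frac{1}{46} = - \frac{14629}{46}$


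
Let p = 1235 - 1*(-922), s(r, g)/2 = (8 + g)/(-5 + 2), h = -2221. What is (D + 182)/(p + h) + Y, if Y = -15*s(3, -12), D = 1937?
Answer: -4679/64 ≈ -73.109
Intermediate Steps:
s(r, g) = -16/3 - 2*g/3 (s(r, g) = 2*((8 + g)/(-5 + 2)) = 2*((8 + g)/(-3)) = 2*((8 + g)*(-⅓)) = 2*(-8/3 - g/3) = -16/3 - 2*g/3)
p = 2157 (p = 1235 + 922 = 2157)
Y = -40 (Y = -15*(-16/3 - ⅔*(-12)) = -15*(-16/3 + 8) = -15*8/3 = -40)
(D + 182)/(p + h) + Y = (1937 + 182)/(2157 - 2221) - 40 = 2119/(-64) - 40 = 2119*(-1/64) - 40 = -2119/64 - 40 = -4679/64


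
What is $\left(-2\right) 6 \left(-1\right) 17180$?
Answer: $206160$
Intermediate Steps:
$\left(-2\right) 6 \left(-1\right) 17180 = \left(-12\right) \left(-1\right) 17180 = 12 \cdot 17180 = 206160$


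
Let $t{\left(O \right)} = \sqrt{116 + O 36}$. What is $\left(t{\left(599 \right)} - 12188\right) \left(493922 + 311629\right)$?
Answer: $-9818055588 + 3222204 \sqrt{1355} \approx -9.6994 \cdot 10^{9}$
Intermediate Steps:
$t{\left(O \right)} = \sqrt{116 + 36 O}$
$\left(t{\left(599 \right)} - 12188\right) \left(493922 + 311629\right) = \left(2 \sqrt{29 + 9 \cdot 599} - 12188\right) \left(493922 + 311629\right) = \left(2 \sqrt{29 + 5391} - 12188\right) 805551 = \left(2 \sqrt{5420} - 12188\right) 805551 = \left(2 \cdot 2 \sqrt{1355} - 12188\right) 805551 = \left(4 \sqrt{1355} - 12188\right) 805551 = \left(-12188 + 4 \sqrt{1355}\right) 805551 = -9818055588 + 3222204 \sqrt{1355}$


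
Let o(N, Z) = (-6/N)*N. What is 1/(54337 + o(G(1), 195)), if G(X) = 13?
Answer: 1/54331 ≈ 1.8406e-5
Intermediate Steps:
o(N, Z) = -6
1/(54337 + o(G(1), 195)) = 1/(54337 - 6) = 1/54331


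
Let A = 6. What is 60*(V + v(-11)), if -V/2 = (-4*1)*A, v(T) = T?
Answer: 2220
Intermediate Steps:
V = 48 (V = -2*(-4*1)*6 = -(-8)*6 = -2*(-24) = 48)
60*(V + v(-11)) = 60*(48 - 11) = 60*37 = 2220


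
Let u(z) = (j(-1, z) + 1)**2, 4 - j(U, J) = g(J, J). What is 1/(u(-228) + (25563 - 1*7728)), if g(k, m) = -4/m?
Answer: 3249/58026571 ≈ 5.5992e-5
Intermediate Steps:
j(U, J) = 4 + 4/J (j(U, J) = 4 - (-4)/J = 4 + 4/J)
u(z) = (5 + 4/z)**2 (u(z) = ((4 + 4/z) + 1)**2 = (5 + 4/z)**2)
1/(u(-228) + (25563 - 1*7728)) = 1/((4 + 5*(-228))**2/(-228)**2 + (25563 - 1*7728)) = 1/((4 - 1140)**2/51984 + (25563 - 7728)) = 1/((1/51984)*(-1136)**2 + 17835) = 1/((1/51984)*1290496 + 17835) = 1/(80656/3249 + 17835) = 1/(58026571/3249) = 3249/58026571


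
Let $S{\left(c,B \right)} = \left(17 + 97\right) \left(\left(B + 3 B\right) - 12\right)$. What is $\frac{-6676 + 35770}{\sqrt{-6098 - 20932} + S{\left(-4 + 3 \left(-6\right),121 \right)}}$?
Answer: $\frac{260914992}{482554649} - \frac{4849 i \sqrt{27030}}{482554649} \approx 0.5407 - 0.0016521 i$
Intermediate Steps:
$S{\left(c,B \right)} = -1368 + 456 B$ ($S{\left(c,B \right)} = 114 \left(4 B - 12\right) = 114 \left(-12 + 4 B\right) = -1368 + 456 B$)
$\frac{-6676 + 35770}{\sqrt{-6098 - 20932} + S{\left(-4 + 3 \left(-6\right),121 \right)}} = \frac{-6676 + 35770}{\sqrt{-6098 - 20932} + \left(-1368 + 456 \cdot 121\right)} = \frac{29094}{\sqrt{-27030} + \left(-1368 + 55176\right)} = \frac{29094}{i \sqrt{27030} + 53808} = \frac{29094}{53808 + i \sqrt{27030}}$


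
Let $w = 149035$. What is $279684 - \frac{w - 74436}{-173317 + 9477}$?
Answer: $\frac{45823501159}{163840} \approx 2.7968 \cdot 10^{5}$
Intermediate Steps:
$279684 - \frac{w - 74436}{-173317 + 9477} = 279684 - \frac{149035 - 74436}{-173317 + 9477} = 279684 - \frac{74599}{-163840} = 279684 - 74599 \left(- \frac{1}{163840}\right) = 279684 - - \frac{74599}{163840} = 279684 + \frac{74599}{163840} = \frac{45823501159}{163840}$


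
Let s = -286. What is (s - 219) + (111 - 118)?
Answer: -512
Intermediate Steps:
(s - 219) + (111 - 118) = (-286 - 219) + (111 - 118) = -505 - 7 = -512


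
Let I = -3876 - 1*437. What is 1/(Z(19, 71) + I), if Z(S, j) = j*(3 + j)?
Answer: 1/941 ≈ 0.0010627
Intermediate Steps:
I = -4313 (I = -3876 - 437 = -4313)
1/(Z(19, 71) + I) = 1/(71*(3 + 71) - 4313) = 1/(71*74 - 4313) = 1/(5254 - 4313) = 1/941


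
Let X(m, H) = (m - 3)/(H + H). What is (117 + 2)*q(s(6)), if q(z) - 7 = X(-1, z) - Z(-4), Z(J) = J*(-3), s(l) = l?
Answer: -1904/3 ≈ -634.67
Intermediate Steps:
X(m, H) = (-3 + m)/(2*H) (X(m, H) = (-3 + m)/((2*H)) = (-3 + m)*(1/(2*H)) = (-3 + m)/(2*H))
Z(J) = -3*J
q(z) = -5 - 2/z (q(z) = 7 + ((-3 - 1)/(2*z) - (-3)*(-4)) = 7 + ((½)*(-4)/z - 1*12) = 7 + (-2/z - 12) = 7 + (-12 - 2/z) = -5 - 2/z)
(117 + 2)*q(s(6)) = (117 + 2)*(-5 - 2/6) = 119*(-5 - 2*⅙) = 119*(-5 - ⅓) = 119*(-16/3) = -1904/3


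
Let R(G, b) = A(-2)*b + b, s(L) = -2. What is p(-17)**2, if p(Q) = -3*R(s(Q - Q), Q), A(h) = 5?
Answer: 93636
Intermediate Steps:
R(G, b) = 6*b (R(G, b) = 5*b + b = 6*b)
p(Q) = -18*Q
p(-17)**2 = (-18*(-17))**2 = 306**2 = 93636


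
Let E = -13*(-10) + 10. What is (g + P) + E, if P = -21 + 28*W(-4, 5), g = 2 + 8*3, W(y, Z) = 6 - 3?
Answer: 229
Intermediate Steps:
W(y, Z) = 3
E = 140 (E = 130 + 10 = 140)
g = 26 (g = 2 + 24 = 26)
P = 63 (P = -21 + 28*3 = -21 + 84 = 63)
(g + P) + E = (26 + 63) + 140 = 89 + 140 = 229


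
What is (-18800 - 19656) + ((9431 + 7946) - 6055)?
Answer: -27134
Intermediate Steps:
(-18800 - 19656) + ((9431 + 7946) - 6055) = -38456 + (17377 - 6055) = -38456 + 11322 = -27134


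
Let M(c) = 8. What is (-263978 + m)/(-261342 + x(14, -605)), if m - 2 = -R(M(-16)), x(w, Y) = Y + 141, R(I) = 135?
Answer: 264111/261806 ≈ 1.0088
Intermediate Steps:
x(w, Y) = 141 + Y
m = -133 (m = 2 - 1*135 = 2 - 135 = -133)
(-263978 + m)/(-261342 + x(14, -605)) = (-263978 - 133)/(-261342 + (141 - 605)) = -264111/(-261342 - 464) = -264111/(-261806) = -264111*(-1/261806) = 264111/261806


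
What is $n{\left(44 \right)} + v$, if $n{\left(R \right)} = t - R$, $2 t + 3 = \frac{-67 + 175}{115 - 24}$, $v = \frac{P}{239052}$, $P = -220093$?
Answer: $- \frac{996914461}{21753732} \approx -45.827$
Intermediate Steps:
$v = - \frac{220093}{239052} \approx -0.92069$
$t = - \frac{165}{182}$ ($t = - \frac{3}{2} + \frac{\left(-67 + 175\right) \frac{1}{115 - 24}}{2} = - \frac{3}{2} + \frac{108 \cdot \frac{1}{91}}{2} = - \frac{3}{2} + \frac{1}{2} \cdot \frac{108}{91} = - \frac{3}{2} + \frac{54}{91} = - \frac{165}{182} \approx -0.90659$)
$n{\left(R \right)} = - \frac{165}{182} - R$
$n{\left(44 \right)} + v = \left(- \frac{165}{182} - 44\right) - \frac{220093}{239052} = - \frac{8173}{182} - \frac{220093}{239052} = - \frac{996914461}{21753732}$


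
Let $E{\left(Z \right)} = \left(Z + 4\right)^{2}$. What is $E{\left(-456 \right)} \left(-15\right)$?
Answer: $-3064560$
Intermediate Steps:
$E{\left(Z \right)} = \left(4 + Z\right)^{2}$
$E{\left(-456 \right)} \left(-15\right) = \left(4 - 456\right)^{2} \left(-15\right) = \left(-452\right)^{2} \left(-15\right) = 204304 \left(-15\right) = -3064560$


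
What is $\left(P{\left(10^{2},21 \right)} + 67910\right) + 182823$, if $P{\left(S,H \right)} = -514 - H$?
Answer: $250198$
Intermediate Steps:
$\left(P{\left(10^{2},21 \right)} + 67910\right) + 182823 = \left(\left(-514 - 21\right) + 67910\right) + 182823 = \left(-535 + 67910\right) + 182823 = 67375 + 182823 = 250198$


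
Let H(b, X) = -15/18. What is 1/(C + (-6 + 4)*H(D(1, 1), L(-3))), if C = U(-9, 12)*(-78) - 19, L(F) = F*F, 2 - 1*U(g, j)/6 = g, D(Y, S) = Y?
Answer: -3/15496 ≈ -0.00019360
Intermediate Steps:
U(g, j) = 12 - 6*g
L(F) = F²
H(b, X) = -⅚ (H(b, X) = -15*1/18 = -⅚)
C = -5167 (C = (12 - 6*(-9))*(-78) - 19 = (12 + 54)*(-78) - 19 = 66*(-78) - 19 = -5148 - 19 = -5167)
1/(C + (-6 + 4)*H(D(1, 1), L(-3))) = 1/(-5167 + (-6 + 4)*(-⅚)) = 1/(-5167 - 2*(-⅚)) = 1/(-5167 + 5/3) = 1/(-15496/3) = -3/15496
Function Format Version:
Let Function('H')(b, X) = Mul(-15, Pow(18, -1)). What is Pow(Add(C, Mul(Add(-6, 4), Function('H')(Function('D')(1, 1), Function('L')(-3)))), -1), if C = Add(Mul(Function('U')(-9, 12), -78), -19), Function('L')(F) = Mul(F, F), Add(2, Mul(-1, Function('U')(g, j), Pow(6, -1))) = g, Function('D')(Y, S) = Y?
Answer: Rational(-3, 15496) ≈ -0.00019360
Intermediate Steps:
Function('U')(g, j) = Add(12, Mul(-6, g))
Function('L')(F) = Pow(F, 2)
Function('H')(b, X) = Rational(-5, 6) (Function('H')(b, X) = Mul(-15, Rational(1, 18)) = Rational(-5, 6))
C = -5167 (C = Add(Mul(Add(12, Mul(-6, -9)), -78), -19) = Add(Mul(Add(12, 54), -78), -19) = Add(Mul(66, -78), -19) = Add(-5148, -19) = -5167)
Pow(Add(C, Mul(Add(-6, 4), Function('H')(Function('D')(1, 1), Function('L')(-3)))), -1) = Pow(Add(-5167, Mul(Add(-6, 4), Rational(-5, 6))), -1) = Pow(Add(-5167, Mul(-2, Rational(-5, 6))), -1) = Pow(Add(-5167, Rational(5, 3)), -1) = Pow(Rational(-15496, 3), -1) = Rational(-3, 15496)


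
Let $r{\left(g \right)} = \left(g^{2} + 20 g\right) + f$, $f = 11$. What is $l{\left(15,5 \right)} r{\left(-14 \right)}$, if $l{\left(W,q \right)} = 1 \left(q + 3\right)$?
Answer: $-584$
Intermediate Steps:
$l{\left(W,q \right)} = 3 + q$ ($l{\left(W,q \right)} = 1 \left(3 + q\right) = 3 + q$)
$r{\left(g \right)} = 11 + g^{2} + 20 g$ ($r{\left(g \right)} = \left(g^{2} + 20 g\right) + 11 = 11 + g^{2} + 20 g$)
$l{\left(15,5 \right)} r{\left(-14 \right)} = \left(3 + 5\right) \left(11 + \left(-14\right)^{2} + 20 \left(-14\right)\right) = 8 \left(11 + 196 - 280\right) = 8 \left(-73\right) = -584$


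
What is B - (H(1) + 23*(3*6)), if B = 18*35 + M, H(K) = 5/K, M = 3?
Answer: 214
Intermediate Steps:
B = 633 (B = 18*35 + 3 = 630 + 3 = 633)
B - (H(1) + 23*(3*6)) = 633 - (5/1 + 23*(3*6)) = 633 - (5*1 + 23*18) = 633 - (5 + 414) = 633 - 1*419 = 633 - 419 = 214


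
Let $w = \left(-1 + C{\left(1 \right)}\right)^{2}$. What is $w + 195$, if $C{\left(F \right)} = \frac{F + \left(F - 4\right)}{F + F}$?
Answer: $199$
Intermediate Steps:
$C{\left(F \right)} = \frac{-4 + 2 F}{2 F}$ ($C{\left(F \right)} = \frac{F + \left(-4 + F\right)}{2 F} = \left(-4 + 2 F\right) \frac{1}{2 F} = \frac{-4 + 2 F}{2 F}$)
$w = 4$ ($w = \left(-1 + \frac{-2 + 1}{1}\right)^{2} = \left(-1 + 1 \left(-1\right)\right)^{2} = \left(-1 - 1\right)^{2} = \left(-2\right)^{2} = 4$)
$w + 195 = 4 + 195 = 199$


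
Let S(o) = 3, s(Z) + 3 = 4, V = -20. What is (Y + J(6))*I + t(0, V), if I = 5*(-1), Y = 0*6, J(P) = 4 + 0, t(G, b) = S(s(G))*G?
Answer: -20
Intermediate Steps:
s(Z) = 1 (s(Z) = -3 + 4 = 1)
t(G, b) = 3*G
J(P) = 4
Y = 0
I = -5
(Y + J(6))*I + t(0, V) = (0 + 4)*(-5) + 3*0 = 4*(-5) + 0 = -20 + 0 = -20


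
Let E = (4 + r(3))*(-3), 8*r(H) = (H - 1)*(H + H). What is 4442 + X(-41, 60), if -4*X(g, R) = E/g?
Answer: 1456943/328 ≈ 4441.9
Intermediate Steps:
r(H) = H*(-1 + H)/4 (r(H) = ((H - 1)*(H + H))/8 = ((-1 + H)*(2*H))/8 = (2*H*(-1 + H))/8 = H*(-1 + H)/4)
E = -33/2 (E = (4 + (¼)*3*(-1 + 3))*(-3) = (4 + (¼)*3*2)*(-3) = (4 + 3/2)*(-3) = (11/2)*(-3) = -33/2 ≈ -16.500)
X(g, R) = 33/(8*g) (X(g, R) = -(-33)/(8*g) = 33/(8*g))
4442 + X(-41, 60) = 4442 + (33/8)/(-41) = 4442 + (33/8)*(-1/41) = 4442 - 33/328 = 1456943/328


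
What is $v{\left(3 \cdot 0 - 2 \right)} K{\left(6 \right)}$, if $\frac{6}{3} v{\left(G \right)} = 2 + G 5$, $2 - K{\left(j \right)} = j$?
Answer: $16$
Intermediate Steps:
$K{\left(j \right)} = 2 - j$
$v{\left(G \right)} = 1 + \frac{5 G}{2}$ ($v{\left(G \right)} = \frac{2 + G 5}{2} = \frac{2 + 5 G}{2} = 1 + \frac{5 G}{2}$)
$v{\left(3 \cdot 0 - 2 \right)} K{\left(6 \right)} = \left(1 + \frac{5 \left(3 \cdot 0 - 2\right)}{2}\right) \left(2 - 6\right) = \left(1 + \frac{5 \left(0 - 2\right)}{2}\right) \left(2 - 6\right) = \left(1 + \frac{5}{2} \left(-2\right)\right) \left(-4\right) = \left(1 - 5\right) \left(-4\right) = \left(-4\right) \left(-4\right) = 16$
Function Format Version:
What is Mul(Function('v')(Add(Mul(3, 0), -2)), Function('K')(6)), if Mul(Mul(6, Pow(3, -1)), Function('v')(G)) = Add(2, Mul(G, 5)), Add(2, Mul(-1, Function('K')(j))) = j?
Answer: 16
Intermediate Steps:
Function('K')(j) = Add(2, Mul(-1, j))
Function('v')(G) = Add(1, Mul(Rational(5, 2), G)) (Function('v')(G) = Mul(Rational(1, 2), Add(2, Mul(G, 5))) = Mul(Rational(1, 2), Add(2, Mul(5, G))) = Add(1, Mul(Rational(5, 2), G)))
Mul(Function('v')(Add(Mul(3, 0), -2)), Function('K')(6)) = Mul(Add(1, Mul(Rational(5, 2), Add(Mul(3, 0), -2))), Add(2, Mul(-1, 6))) = Mul(Add(1, Mul(Rational(5, 2), Add(0, -2))), Add(2, -6)) = Mul(Add(1, Mul(Rational(5, 2), -2)), -4) = Mul(Add(1, -5), -4) = Mul(-4, -4) = 16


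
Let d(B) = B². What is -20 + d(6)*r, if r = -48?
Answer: -1748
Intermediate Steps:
-20 + d(6)*r = -20 + 6²*(-48) = -20 + 36*(-48) = -20 - 1728 = -1748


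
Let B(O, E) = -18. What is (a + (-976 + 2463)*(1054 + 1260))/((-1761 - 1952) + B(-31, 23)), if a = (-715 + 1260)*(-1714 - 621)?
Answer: -2168343/3731 ≈ -581.17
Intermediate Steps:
a = -1272575 (a = 545*(-2335) = -1272575)
(a + (-976 + 2463)*(1054 + 1260))/((-1761 - 1952) + B(-31, 23)) = (-1272575 + (-976 + 2463)*(1054 + 1260))/((-1761 - 1952) - 18) = (-1272575 + 1487*2314)/(-3713 - 18) = (-1272575 + 3440918)/(-3731) = 2168343*(-1/3731) = -2168343/3731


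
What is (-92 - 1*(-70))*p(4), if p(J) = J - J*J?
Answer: 264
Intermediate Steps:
p(J) = J - J²
(-92 - 1*(-70))*p(4) = (-92 - 1*(-70))*(4*(1 - 1*4)) = (-92 + 70)*(4*(1 - 4)) = -88*(-3) = -22*(-12) = 264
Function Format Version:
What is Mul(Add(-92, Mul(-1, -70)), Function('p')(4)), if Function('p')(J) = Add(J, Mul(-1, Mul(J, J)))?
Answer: 264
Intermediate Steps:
Function('p')(J) = Add(J, Mul(-1, Pow(J, 2)))
Mul(Add(-92, Mul(-1, -70)), Function('p')(4)) = Mul(Add(-92, Mul(-1, -70)), Mul(4, Add(1, Mul(-1, 4)))) = Mul(Add(-92, 70), Mul(4, Add(1, -4))) = Mul(-22, Mul(4, -3)) = Mul(-22, -12) = 264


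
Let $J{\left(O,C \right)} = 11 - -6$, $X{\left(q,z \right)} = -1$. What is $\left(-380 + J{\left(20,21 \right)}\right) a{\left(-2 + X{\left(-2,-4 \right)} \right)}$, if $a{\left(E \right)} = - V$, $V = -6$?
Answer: $-2178$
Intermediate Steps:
$J{\left(O,C \right)} = 17$ ($J{\left(O,C \right)} = 11 + 6 = 17$)
$a{\left(E \right)} = 6$ ($a{\left(E \right)} = \left(-1\right) \left(-6\right) = 6$)
$\left(-380 + J{\left(20,21 \right)}\right) a{\left(-2 + X{\left(-2,-4 \right)} \right)} = \left(-380 + 17\right) 6 = \left(-363\right) 6 = -2178$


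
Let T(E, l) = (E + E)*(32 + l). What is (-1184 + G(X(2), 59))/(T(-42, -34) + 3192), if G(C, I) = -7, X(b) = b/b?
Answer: -397/1120 ≈ -0.35446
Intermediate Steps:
X(b) = 1
T(E, l) = 2*E*(32 + l) (T(E, l) = (2*E)*(32 + l) = 2*E*(32 + l))
(-1184 + G(X(2), 59))/(T(-42, -34) + 3192) = (-1184 - 7)/(2*(-42)*(32 - 34) + 3192) = -1191/(2*(-42)*(-2) + 3192) = -1191/(168 + 3192) = -1191/3360 = -1191*1/3360 = -397/1120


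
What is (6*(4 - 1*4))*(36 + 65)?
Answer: 0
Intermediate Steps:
(6*(4 - 1*4))*(36 + 65) = (6*(4 - 4))*101 = (6*0)*101 = 0*101 = 0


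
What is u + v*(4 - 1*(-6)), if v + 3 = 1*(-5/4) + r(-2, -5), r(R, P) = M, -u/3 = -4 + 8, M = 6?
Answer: 11/2 ≈ 5.5000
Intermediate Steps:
u = -12 (u = -3*(-4 + 8) = -3*4 = -12)
r(R, P) = 6
v = 7/4 (v = -3 + (1*(-5/4) + 6) = -3 + (-5/4 + 6) = -3 + 19/4 = 7/4 ≈ 1.7500)
u + v*(4 - 1*(-6)) = -12 + 7*(4 - 1*(-6))/4 = -12 + 7*(4 + 6)/4 = -12 + (7/4)*10 = -12 + 35/2 = 11/2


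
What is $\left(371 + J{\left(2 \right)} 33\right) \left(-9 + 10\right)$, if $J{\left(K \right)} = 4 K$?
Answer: $635$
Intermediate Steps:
$\left(371 + J{\left(2 \right)} 33\right) \left(-9 + 10\right) = \left(371 + 4 \cdot 2 \cdot 33\right) \left(-9 + 10\right) = \left(371 + 8 \cdot 33\right) 1 = \left(371 + 264\right) 1 = 635 \cdot 1 = 635$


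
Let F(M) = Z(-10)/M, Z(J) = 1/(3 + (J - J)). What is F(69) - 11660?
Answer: -2413619/207 ≈ -11660.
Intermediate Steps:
Z(J) = ⅓ (Z(J) = 1/(3 + 0) = 1/3 = ⅓)
F(M) = 1/(3*M)
F(69) - 11660 = (⅓)/69 - 11660 = (⅓)*(1/69) - 11660 = 1/207 - 11660 = -2413619/207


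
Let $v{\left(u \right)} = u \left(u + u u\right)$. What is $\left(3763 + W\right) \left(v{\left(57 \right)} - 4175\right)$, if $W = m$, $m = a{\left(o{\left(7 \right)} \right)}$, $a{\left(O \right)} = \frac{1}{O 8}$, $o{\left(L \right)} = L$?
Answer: $\frac{38830400643}{56} \approx 6.934 \cdot 10^{8}$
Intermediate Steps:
$a{\left(O \right)} = \frac{1}{8 O}$
$m = \frac{1}{56}$ ($m = \frac{1}{8 \cdot 7} = \frac{1}{8} \cdot \frac{1}{7} = \frac{1}{56} \approx 0.017857$)
$W = \frac{1}{56} \approx 0.017857$
$v{\left(u \right)} = u \left(u + u^{2}\right)$
$\left(3763 + W\right) \left(v{\left(57 \right)} - 4175\right) = \left(3763 + \frac{1}{56}\right) \left(57^{2} \left(1 + 57\right) - 4175\right) = \frac{210729 \left(3249 \cdot 58 - 4175\right)}{56} = \frac{210729 \left(188442 - 4175\right)}{56} = \frac{210729}{56} \cdot 184267 = \frac{38830400643}{56}$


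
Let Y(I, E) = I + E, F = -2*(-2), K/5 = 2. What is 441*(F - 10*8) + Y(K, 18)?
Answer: -33488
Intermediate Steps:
K = 10 (K = 5*2 = 10)
F = 4
Y(I, E) = E + I
441*(F - 10*8) + Y(K, 18) = 441*(4 - 10*8) + (18 + 10) = 441*(4 - 80) + 28 = 441*(-76) + 28 = -33516 + 28 = -33488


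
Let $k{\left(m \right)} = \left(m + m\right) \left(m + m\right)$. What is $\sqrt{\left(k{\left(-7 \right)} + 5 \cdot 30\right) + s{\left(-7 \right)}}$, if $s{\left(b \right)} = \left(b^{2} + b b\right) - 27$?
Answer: $\sqrt{417} \approx 20.421$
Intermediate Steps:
$s{\left(b \right)} = -27 + 2 b^{2}$ ($s{\left(b \right)} = \left(b^{2} + b^{2}\right) - 27 = 2 b^{2} - 27 = -27 + 2 b^{2}$)
$k{\left(m \right)} = 4 m^{2}$ ($k{\left(m \right)} = 2 m 2 m = 4 m^{2}$)
$\sqrt{\left(k{\left(-7 \right)} + 5 \cdot 30\right) + s{\left(-7 \right)}} = \sqrt{\left(4 \left(-7\right)^{2} + 5 \cdot 30\right) - \left(27 - 2 \left(-7\right)^{2}\right)} = \sqrt{\left(4 \cdot 49 + 150\right) + \left(-27 + 2 \cdot 49\right)} = \sqrt{\left(196 + 150\right) + \left(-27 + 98\right)} = \sqrt{346 + 71} = \sqrt{417}$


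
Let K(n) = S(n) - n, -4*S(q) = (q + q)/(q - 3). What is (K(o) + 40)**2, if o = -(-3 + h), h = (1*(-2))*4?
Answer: 205209/256 ≈ 801.60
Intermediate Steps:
h = -8 (h = -2*4 = -8)
S(q) = -q/(2*(-3 + q)) (S(q) = -(q + q)/(4*(q - 3)) = -2*q/(4*(-3 + q)) = -q/(2*(-3 + q)))
o = 11 (o = -(-3 - 8) = -1*(-11) = 11)
K(n) = -n - n/(-6 + 2*n) (K(n) = -n/(-6 + 2*n) - n = -n - n/(-6 + 2*n))
(K(o) + 40)**2 = ((1/2)*11*(5 - 2*11)/(-3 + 11) + 40)**2 = ((1/2)*11*(5 - 22)/8 + 40)**2 = ((1/2)*11*(1/8)*(-17) + 40)**2 = (-187/16 + 40)**2 = (453/16)**2 = 205209/256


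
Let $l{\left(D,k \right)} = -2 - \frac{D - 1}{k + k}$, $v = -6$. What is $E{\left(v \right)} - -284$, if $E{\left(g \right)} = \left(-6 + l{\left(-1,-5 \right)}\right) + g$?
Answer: $\frac{1349}{5} \approx 269.8$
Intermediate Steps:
$l{\left(D,k \right)} = -2 - \frac{-1 + D}{2 k}$
$E{\left(g \right)} = - \frac{41}{5} + g$ ($E{\left(g \right)} = \left(-6 + \frac{1 - -1 - -20}{2 \left(-5\right)}\right) + g = \left(-6 + \frac{1}{2} \left(- \frac{1}{5}\right) \left(1 + 1 + 20\right)\right) + g = \left(-6 + \frac{1}{2} \left(- \frac{1}{5}\right) 22\right) + g = \left(-6 - \frac{11}{5}\right) + g = - \frac{41}{5} + g$)
$E{\left(v \right)} - -284 = \left(- \frac{41}{5} - 6\right) - -284 = - \frac{71}{5} + 284 = \frac{1349}{5}$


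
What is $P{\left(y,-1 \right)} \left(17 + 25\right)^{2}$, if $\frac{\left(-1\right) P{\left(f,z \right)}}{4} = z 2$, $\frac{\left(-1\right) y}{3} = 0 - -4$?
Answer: $14112$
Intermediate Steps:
$y = -12$ ($y = - 3 \left(0 - -4\right) = - 3 \left(0 + 4\right) = \left(-3\right) 4 = -12$)
$P{\left(f,z \right)} = - 8 z$ ($P{\left(f,z \right)} = - 4 z 2 = - 4 \cdot 2 z = - 8 z$)
$P{\left(y,-1 \right)} \left(17 + 25\right)^{2} = \left(-8\right) \left(-1\right) \left(17 + 25\right)^{2} = 8 \cdot 42^{2} = 8 \cdot 1764 = 14112$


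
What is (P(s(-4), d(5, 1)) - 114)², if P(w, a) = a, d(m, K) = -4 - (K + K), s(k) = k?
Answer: 14400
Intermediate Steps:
d(m, K) = -4 - 2*K
(P(s(-4), d(5, 1)) - 114)² = ((-4 - 2*1) - 114)² = ((-4 - 2) - 114)² = (-6 - 114)² = (-120)² = 14400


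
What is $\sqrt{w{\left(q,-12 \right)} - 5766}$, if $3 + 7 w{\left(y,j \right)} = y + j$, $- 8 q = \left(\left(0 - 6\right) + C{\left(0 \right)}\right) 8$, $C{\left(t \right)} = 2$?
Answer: $\frac{i \sqrt{282611}}{7} \approx 75.945 i$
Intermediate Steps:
$q = 4$ ($q = - \frac{\left(\left(0 - 6\right) + 2\right) 8}{8} = - \frac{\left(-6 + 2\right) 8}{8} = - \frac{\left(-4\right) 8}{8} = \left(- \frac{1}{8}\right) \left(-32\right) = 4$)
$w{\left(y,j \right)} = - \frac{3}{7} + \frac{j}{7} + \frac{y}{7}$ ($w{\left(y,j \right)} = - \frac{3}{7} + \frac{y + j}{7} = - \frac{3}{7} + \frac{j + y}{7} = - \frac{3}{7} + \left(\frac{j}{7} + \frac{y}{7}\right) = - \frac{3}{7} + \frac{j}{7} + \frac{y}{7}$)
$\sqrt{w{\left(q,-12 \right)} - 5766} = \sqrt{\left(- \frac{3}{7} + \frac{1}{7} \left(-12\right) + \frac{1}{7} \cdot 4\right) - 5766} = \sqrt{\left(- \frac{3}{7} - \frac{12}{7} + \frac{4}{7}\right) - 5766} = \sqrt{- \frac{11}{7} - 5766} = \sqrt{- \frac{40373}{7}} = \frac{i \sqrt{282611}}{7}$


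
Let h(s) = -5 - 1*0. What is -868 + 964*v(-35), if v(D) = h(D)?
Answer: -5688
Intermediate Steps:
h(s) = -5 (h(s) = -5 + 0 = -5)
v(D) = -5
-868 + 964*v(-35) = -868 + 964*(-5) = -868 - 4820 = -5688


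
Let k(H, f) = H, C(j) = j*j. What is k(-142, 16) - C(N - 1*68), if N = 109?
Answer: -1823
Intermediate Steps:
C(j) = j²
k(-142, 16) - C(N - 1*68) = -142 - (109 - 1*68)² = -142 - (109 - 68)² = -142 - 1*41² = -142 - 1*1681 = -142 - 1681 = -1823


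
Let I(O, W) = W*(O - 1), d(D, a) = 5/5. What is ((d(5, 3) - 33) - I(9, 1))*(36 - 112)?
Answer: 3040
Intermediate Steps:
d(D, a) = 1 (d(D, a) = 5*(1/5) = 1)
I(O, W) = W*(-1 + O)
((d(5, 3) - 33) - I(9, 1))*(36 - 112) = ((1 - 33) - (-1 + 9))*(36 - 112) = (-32 - 8)*(-76) = -40*(-76) = 3040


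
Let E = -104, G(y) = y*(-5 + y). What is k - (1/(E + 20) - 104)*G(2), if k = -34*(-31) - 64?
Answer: 5123/14 ≈ 365.93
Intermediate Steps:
k = 990 (k = 1054 - 64 = 990)
k - (1/(E + 20) - 104)*G(2) = 990 - (1/(-104 + 20) - 104)*2*(-5 + 2) = 990 - (1/(-84) - 104)*2*(-3) = 990 - (-1/84 - 104)*(-6) = 990 - (-8737)*(-6)/84 = 990 - 1*8737/14 = 990 - 8737/14 = 5123/14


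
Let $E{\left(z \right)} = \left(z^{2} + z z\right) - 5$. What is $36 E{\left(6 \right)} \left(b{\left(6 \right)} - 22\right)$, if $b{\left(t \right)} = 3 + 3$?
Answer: $-38592$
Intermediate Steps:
$b{\left(t \right)} = 6$
$E{\left(z \right)} = -5 + 2 z^{2}$ ($E{\left(z \right)} = \left(z^{2} + z^{2}\right) - 5 = 2 z^{2} - 5 = -5 + 2 z^{2}$)
$36 E{\left(6 \right)} \left(b{\left(6 \right)} - 22\right) = 36 \left(-5 + 2 \cdot 6^{2}\right) \left(6 - 22\right) = 36 \left(-5 + 2 \cdot 36\right) \left(6 - 22\right) = 36 \left(-5 + 72\right) \left(-16\right) = 36 \cdot 67 \left(-16\right) = 2412 \left(-16\right) = -38592$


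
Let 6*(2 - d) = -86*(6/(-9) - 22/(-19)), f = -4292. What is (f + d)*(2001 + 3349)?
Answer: -3918265100/171 ≈ -2.2914e+7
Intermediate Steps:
d = 1546/171 (d = 2 - (-43)*(6/(-9) - 22/(-19))/3 = 2 - (-43)*(6*(-1/9) - 22*(-1/19))/3 = 2 - (-43)*(-2/3 + 22/19)/3 = 2 - (-43)*28/(3*57) = 2 - 1/6*(-2408/57) = 2 + 1204/171 = 1546/171 ≈ 9.0409)
(f + d)*(2001 + 3349) = (-4292 + 1546/171)*(2001 + 3349) = -732386/171*5350 = -3918265100/171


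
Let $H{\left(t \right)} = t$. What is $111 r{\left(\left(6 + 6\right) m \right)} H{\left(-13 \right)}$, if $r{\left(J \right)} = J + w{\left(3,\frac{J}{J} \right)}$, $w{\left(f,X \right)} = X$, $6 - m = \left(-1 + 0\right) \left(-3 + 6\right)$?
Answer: $-157287$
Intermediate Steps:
$m = 9$ ($m = 6 - \left(-1 + 0\right) \left(-3 + 6\right) = 6 - \left(-1\right) 3 = 6 - -3 = 6 + 3 = 9$)
$r{\left(J \right)} = 1 + J$ ($r{\left(J \right)} = J + \frac{J}{J} = J + 1 = 1 + J$)
$111 r{\left(\left(6 + 6\right) m \right)} H{\left(-13 \right)} = 111 \left(1 + \left(6 + 6\right) 9\right) \left(-13\right) = 111 \left(1 + 12 \cdot 9\right) \left(-13\right) = 111 \left(1 + 108\right) \left(-13\right) = 111 \cdot 109 \left(-13\right) = 111 \left(-1417\right) = -157287$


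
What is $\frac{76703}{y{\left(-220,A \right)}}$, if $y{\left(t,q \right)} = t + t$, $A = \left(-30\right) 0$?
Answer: $- \frac{6973}{40} \approx -174.32$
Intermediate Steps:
$A = 0$
$y{\left(t,q \right)} = 2 t$
$\frac{76703}{y{\left(-220,A \right)}} = \frac{76703}{2 \left(-220\right)} = \frac{76703}{-440} = 76703 \left(- \frac{1}{440}\right) = - \frac{6973}{40}$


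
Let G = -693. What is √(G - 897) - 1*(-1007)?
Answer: 1007 + I*√1590 ≈ 1007.0 + 39.875*I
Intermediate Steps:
√(G - 897) - 1*(-1007) = √(-693 - 897) - 1*(-1007) = √(-1590) + 1007 = I*√1590 + 1007 = 1007 + I*√1590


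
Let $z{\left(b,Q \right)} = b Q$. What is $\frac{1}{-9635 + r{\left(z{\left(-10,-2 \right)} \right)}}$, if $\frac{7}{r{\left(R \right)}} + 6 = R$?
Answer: $- \frac{2}{19269} \approx -0.00010379$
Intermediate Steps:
$z{\left(b,Q \right)} = Q b$
$r{\left(R \right)} = \frac{7}{-6 + R}$
$\frac{1}{-9635 + r{\left(z{\left(-10,-2 \right)} \right)}} = \frac{1}{-9635 + \frac{7}{-6 - -20}} = \frac{1}{-9635 + \frac{7}{-6 + 20}} = \frac{1}{-9635 + \frac{7}{14}} = \frac{1}{-9635 + 7 \cdot \frac{1}{14}} = \frac{1}{-9635 + \frac{1}{2}} = \frac{1}{- \frac{19269}{2}} = - \frac{2}{19269}$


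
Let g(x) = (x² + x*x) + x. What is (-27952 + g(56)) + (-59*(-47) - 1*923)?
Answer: -19774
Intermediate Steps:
g(x) = x + 2*x² (g(x) = (x² + x²) + x = 2*x² + x = x + 2*x²)
(-27952 + g(56)) + (-59*(-47) - 1*923) = (-27952 + 56*(1 + 2*56)) + (-59*(-47) - 1*923) = (-27952 + 56*(1 + 112)) + (2773 - 923) = (-27952 + 56*113) + 1850 = (-27952 + 6328) + 1850 = -21624 + 1850 = -19774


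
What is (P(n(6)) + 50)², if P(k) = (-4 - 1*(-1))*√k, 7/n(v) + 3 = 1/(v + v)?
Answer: 12392/5 - 120*I*√15 ≈ 2478.4 - 464.76*I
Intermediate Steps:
n(v) = 7/(-3 + 1/(2*v)) (n(v) = 7/(-3 + 1/(v + v)) = 7/(-3 + 1/(2*v)))
P(k) = -3*√k (P(k) = (-4 + 1)*√k = -3*√k)
(P(n(6)) + 50)² = (-3*2*I*√21/√(-1 + 6*6) + 50)² = (-3*2*I*√21/√(-1 + 36) + 50)² = (-3*2*I*√15/5 + 50)² = (-6*I*√15/5 + 50)² = (50 - 6*I*√15/5)²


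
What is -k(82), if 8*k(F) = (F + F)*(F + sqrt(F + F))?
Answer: -1681 - 41*sqrt(41) ≈ -1943.5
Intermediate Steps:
k(F) = F*(F + sqrt(2)*sqrt(F))/4 (k(F) = ((F + F)*(F + sqrt(F + F)))/8 = ((2*F)*(F + sqrt(2*F)))/8 = ((2*F)*(F + sqrt(2)*sqrt(F)))/8 = (2*F*(F + sqrt(2)*sqrt(F)))/8 = F*(F + sqrt(2)*sqrt(F))/4)
-k(82) = -((1/4)*82**2 + sqrt(2)*82**(3/2)/4) = -((1/4)*6724 + sqrt(2)*(82*sqrt(82))/4) = -(1681 + 41*sqrt(41)) = -1681 - 41*sqrt(41)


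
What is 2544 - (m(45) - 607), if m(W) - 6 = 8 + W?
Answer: 3092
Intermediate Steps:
m(W) = 14 + W (m(W) = 6 + (8 + W) = 14 + W)
2544 - (m(45) - 607) = 2544 - ((14 + 45) - 607) = 2544 - (59 - 607) = 2544 - 1*(-548) = 2544 + 548 = 3092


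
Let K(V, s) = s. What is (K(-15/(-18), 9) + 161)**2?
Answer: 28900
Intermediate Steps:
(K(-15/(-18), 9) + 161)**2 = (9 + 161)**2 = 170**2 = 28900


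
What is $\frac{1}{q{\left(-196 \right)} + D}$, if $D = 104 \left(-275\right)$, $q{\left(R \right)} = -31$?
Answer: $- \frac{1}{28631} \approx -3.4927 \cdot 10^{-5}$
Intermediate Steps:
$D = -28600$
$\frac{1}{q{\left(-196 \right)} + D} = \frac{1}{-31 - 28600} = \frac{1}{-28631} = - \frac{1}{28631}$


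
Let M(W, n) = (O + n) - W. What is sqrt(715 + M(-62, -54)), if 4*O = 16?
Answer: sqrt(727) ≈ 26.963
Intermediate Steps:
O = 4 (O = (1/4)*16 = 4)
M(W, n) = 4 + n - W (M(W, n) = (4 + n) - W = 4 + n - W)
sqrt(715 + M(-62, -54)) = sqrt(715 + (4 - 54 - 1*(-62))) = sqrt(715 + (4 - 54 + 62)) = sqrt(715 + 12) = sqrt(727)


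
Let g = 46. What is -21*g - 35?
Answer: -1001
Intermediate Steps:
-21*g - 35 = -21*46 - 35 = -966 - 35 = -1001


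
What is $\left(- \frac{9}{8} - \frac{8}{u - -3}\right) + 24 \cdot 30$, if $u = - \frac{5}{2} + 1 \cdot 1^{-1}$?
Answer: $\frac{17125}{24} \approx 713.54$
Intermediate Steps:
$u = - \frac{3}{2}$ ($u = \left(-5\right) \frac{1}{2} + 1 \cdot 1 = - \frac{5}{2} + 1 = - \frac{3}{2} \approx -1.5$)
$\left(- \frac{9}{8} - \frac{8}{u - -3}\right) + 24 \cdot 30 = \left(- \frac{9}{8} - \frac{8}{- \frac{3}{2} - -3}\right) + 24 \cdot 30 = \left(\left(-9\right) \frac{1}{8} - \frac{8}{- \frac{3}{2} + 3}\right) + 720 = \left(- \frac{9}{8} - \frac{8}{\frac{3}{2}}\right) + 720 = \left(- \frac{9}{8} - \frac{16}{3}\right) + 720 = - \frac{155}{24} + 720 = \frac{17125}{24}$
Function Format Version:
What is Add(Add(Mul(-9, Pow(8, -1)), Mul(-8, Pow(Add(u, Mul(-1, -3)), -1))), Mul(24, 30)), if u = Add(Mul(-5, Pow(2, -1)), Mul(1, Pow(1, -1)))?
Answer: Rational(17125, 24) ≈ 713.54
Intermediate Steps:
u = Rational(-3, 2) (u = Add(Mul(-5, Rational(1, 2)), Mul(1, 1)) = Add(Rational(-5, 2), 1) = Rational(-3, 2) ≈ -1.5000)
Add(Add(Mul(-9, Pow(8, -1)), Mul(-8, Pow(Add(u, Mul(-1, -3)), -1))), Mul(24, 30)) = Add(Add(Mul(-9, Pow(8, -1)), Mul(-8, Pow(Add(Rational(-3, 2), Mul(-1, -3)), -1))), Mul(24, 30)) = Add(Add(Mul(-9, Rational(1, 8)), Mul(-8, Pow(Add(Rational(-3, 2), 3), -1))), 720) = Add(Add(Rational(-9, 8), Mul(-8, Pow(Rational(3, 2), -1))), 720) = Add(Add(Rational(-9, 8), Mul(-8, Rational(2, 3))), 720) = Add(Add(Rational(-9, 8), Rational(-16, 3)), 720) = Add(Rational(-155, 24), 720) = Rational(17125, 24)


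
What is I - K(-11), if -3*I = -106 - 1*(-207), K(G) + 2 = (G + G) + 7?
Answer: -50/3 ≈ -16.667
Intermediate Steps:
K(G) = 5 + 2*G (K(G) = -2 + ((G + G) + 7) = -2 + (2*G + 7) = -2 + (7 + 2*G) = 5 + 2*G)
I = -101/3 (I = -(-106 - 1*(-207))/3 = -(-106 + 207)/3 = -⅓*101 = -101/3 ≈ -33.667)
I - K(-11) = -101/3 - (5 + 2*(-11)) = -101/3 - (5 - 22) = -101/3 - 1*(-17) = -101/3 + 17 = -50/3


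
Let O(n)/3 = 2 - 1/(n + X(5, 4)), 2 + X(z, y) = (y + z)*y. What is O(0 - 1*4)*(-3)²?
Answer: 531/10 ≈ 53.100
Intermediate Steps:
X(z, y) = -2 + y*(y + z) (X(z, y) = -2 + (y + z)*y = -2 + y*(y + z))
O(n) = 6 - 3/(34 + n) (O(n) = 3*(2 - 1/(n + (-2 + 4² + 4*5))) = 3*(2 - 1/(n + (-2 + 16 + 20))) = 3*(2 - 1/(n + 34)) = 3*(2 - 1/(34 + n)) = 6 - 3/(34 + n))
O(0 - 1*4)*(-3)² = (3*(67 + 2*(0 - 1*4))/(34 + (0 - 1*4)))*(-3)² = (3*(67 + 2*(0 - 4))/(34 + (0 - 4)))*9 = (3*(67 + 2*(-4))/(34 - 4))*9 = (3*(67 - 8)/30)*9 = (3*(1/30)*59)*9 = (59/10)*9 = 531/10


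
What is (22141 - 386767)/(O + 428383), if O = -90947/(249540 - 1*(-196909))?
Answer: -81393456537/95625535510 ≈ -0.85117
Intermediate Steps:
O = -90947/446449 (O = -90947/(249540 + 196909) = -90947/446449 ≈ -0.20371)
(22141 - 386767)/(O + 428383) = (22141 - 386767)/(-90947/446449 + 428383) = -364626/191251071020/446449 = -364626*446449/191251071020 = -81393456537/95625535510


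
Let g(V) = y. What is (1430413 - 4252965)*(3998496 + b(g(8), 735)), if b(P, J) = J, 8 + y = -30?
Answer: -11288037457512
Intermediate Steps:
y = -38 (y = -8 - 30 = -38)
g(V) = -38
(1430413 - 4252965)*(3998496 + b(g(8), 735)) = (1430413 - 4252965)*(3998496 + 735) = -2822552*3999231 = -11288037457512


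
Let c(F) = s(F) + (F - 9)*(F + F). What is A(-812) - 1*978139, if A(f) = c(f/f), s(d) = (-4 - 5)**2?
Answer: -978074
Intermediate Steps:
s(d) = 81 (s(d) = (-9)**2 = 81)
c(F) = 81 + 2*F*(-9 + F) (c(F) = 81 + (F - 9)*(F + F) = 81 + (-9 + F)*(2*F) = 81 + 2*F*(-9 + F))
A(f) = 65 (A(f) = 81 - 18*f/f + 2*(f/f)**2 = 81 - 18*1 + 2*1**2 = 81 - 18 + 2*1 = 81 - 18 + 2 = 65)
A(-812) - 1*978139 = 65 - 1*978139 = 65 - 978139 = -978074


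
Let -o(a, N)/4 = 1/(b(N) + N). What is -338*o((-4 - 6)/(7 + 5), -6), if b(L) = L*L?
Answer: 676/15 ≈ 45.067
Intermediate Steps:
b(L) = L**2
o(a, N) = -4/(N + N**2) (o(a, N) = -4/(N**2 + N) = -4/(N + N**2))
-338*o((-4 - 6)/(7 + 5), -6) = -(-1352)/((-6)*(1 - 6)) = -(-1352)*(-1)/(6*(-5)) = -(-1352)*(-1)*(-1)/(6*5) = -338*(-2/15) = 676/15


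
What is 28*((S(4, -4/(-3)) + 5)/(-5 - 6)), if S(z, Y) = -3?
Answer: -56/11 ≈ -5.0909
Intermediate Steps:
28*((S(4, -4/(-3)) + 5)/(-5 - 6)) = 28*((-3 + 5)/(-5 - 6)) = 28*(2/(-11)) = 28*(2*(-1/11)) = 28*(-2/11) = -56/11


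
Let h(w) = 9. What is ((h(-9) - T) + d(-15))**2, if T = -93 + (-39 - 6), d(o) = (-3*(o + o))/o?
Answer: 19881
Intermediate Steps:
d(o) = -6 (d(o) = (-6*o)/o = -6)
T = -138 (T = -93 - 45 = -138)
((h(-9) - T) + d(-15))**2 = ((9 - 1*(-138)) - 6)**2 = ((9 + 138) - 6)**2 = (147 - 6)**2 = 141**2 = 19881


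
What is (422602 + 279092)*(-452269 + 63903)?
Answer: -272514092004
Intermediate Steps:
(422602 + 279092)*(-452269 + 63903) = 701694*(-388366) = -272514092004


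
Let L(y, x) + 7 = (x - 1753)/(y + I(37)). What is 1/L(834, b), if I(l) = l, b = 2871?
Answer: -67/383 ≈ -0.17493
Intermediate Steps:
L(y, x) = -7 + (-1753 + x)/(37 + y) (L(y, x) = -7 + (x - 1753)/(y + 37) = -7 + (-1753 + x)/(37 + y))
1/L(834, b) = 1/((-2012 + 2871 - 7*834)/(37 + 834)) = 1/((-2012 + 2871 - 5838)/871) = 1/((1/871)*(-4979)) = 1/(-383/67) = -67/383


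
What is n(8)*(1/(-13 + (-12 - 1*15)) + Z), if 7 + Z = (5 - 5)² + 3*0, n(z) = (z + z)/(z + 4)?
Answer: -281/30 ≈ -9.3667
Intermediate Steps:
n(z) = 2*z/(4 + z) (n(z) = (2*z)/(4 + z) = 2*z/(4 + z))
Z = -7 (Z = -7 + ((5 - 5)² + 3*0) = -7 + (0² + 0) = -7 + (0 + 0) = -7 + 0 = -7)
n(8)*(1/(-13 + (-12 - 1*15)) + Z) = (2*8/(4 + 8))*(1/(-13 + (-12 - 1*15)) - 7) = (2*8/12)*(1/(-13 + (-12 - 15)) - 7) = (2*8*(1/12))*(1/(-13 - 27) - 7) = 4*(1/(-40) - 7)/3 = 4*(-1/40 - 7)/3 = (4/3)*(-281/40) = -281/30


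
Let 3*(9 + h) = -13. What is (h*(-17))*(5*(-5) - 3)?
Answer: -19040/3 ≈ -6346.7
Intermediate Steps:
h = -40/3 (h = -9 + (1/3)*(-13) = -9 - 13/3 = -40/3 ≈ -13.333)
(h*(-17))*(5*(-5) - 3) = (-40/3*(-17))*(5*(-5) - 3) = 680*(-25 - 3)/3 = (680/3)*(-28) = -19040/3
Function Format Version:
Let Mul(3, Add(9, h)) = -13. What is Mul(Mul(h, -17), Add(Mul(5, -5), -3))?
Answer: Rational(-19040, 3) ≈ -6346.7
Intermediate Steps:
h = Rational(-40, 3) (h = Add(-9, Mul(Rational(1, 3), -13)) = Add(-9, Rational(-13, 3)) = Rational(-40, 3) ≈ -13.333)
Mul(Mul(h, -17), Add(Mul(5, -5), -3)) = Mul(Mul(Rational(-40, 3), -17), Add(Mul(5, -5), -3)) = Mul(Rational(680, 3), Add(-25, -3)) = Mul(Rational(680, 3), -28) = Rational(-19040, 3)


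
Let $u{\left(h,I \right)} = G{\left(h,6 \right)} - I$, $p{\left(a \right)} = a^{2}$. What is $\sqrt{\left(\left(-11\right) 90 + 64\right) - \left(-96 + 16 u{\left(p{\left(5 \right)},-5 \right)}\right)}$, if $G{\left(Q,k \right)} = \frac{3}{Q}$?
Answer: $\frac{i \sqrt{22798}}{5} \approx 30.198 i$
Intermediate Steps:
$u{\left(h,I \right)} = - I + \frac{3}{h}$ ($u{\left(h,I \right)} = \frac{3}{h} - I = - I + \frac{3}{h}$)
$\sqrt{\left(\left(-11\right) 90 + 64\right) - \left(-96 + 16 u{\left(p{\left(5 \right)},-5 \right)}\right)} = \sqrt{\left(\left(-11\right) 90 + 64\right) + \left(- 16 \left(\left(-1\right) \left(-5\right) + \frac{3}{5^{2}}\right) + 96\right)} = \sqrt{\left(-990 + 64\right) + \left(- 16 \left(5 + \frac{3}{25}\right) + 96\right)} = \sqrt{-926 + \left(- 16 \left(5 + 3 \cdot \frac{1}{25}\right) + 96\right)} = \sqrt{-926 + \left(- 16 \left(5 + \frac{3}{25}\right) + 96\right)} = \sqrt{-926 + \left(\left(-16\right) \frac{128}{25} + 96\right)} = \sqrt{-926 + \left(- \frac{2048}{25} + 96\right)} = \sqrt{-926 + \frac{352}{25}} = \sqrt{- \frac{22798}{25}} = \frac{i \sqrt{22798}}{5}$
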